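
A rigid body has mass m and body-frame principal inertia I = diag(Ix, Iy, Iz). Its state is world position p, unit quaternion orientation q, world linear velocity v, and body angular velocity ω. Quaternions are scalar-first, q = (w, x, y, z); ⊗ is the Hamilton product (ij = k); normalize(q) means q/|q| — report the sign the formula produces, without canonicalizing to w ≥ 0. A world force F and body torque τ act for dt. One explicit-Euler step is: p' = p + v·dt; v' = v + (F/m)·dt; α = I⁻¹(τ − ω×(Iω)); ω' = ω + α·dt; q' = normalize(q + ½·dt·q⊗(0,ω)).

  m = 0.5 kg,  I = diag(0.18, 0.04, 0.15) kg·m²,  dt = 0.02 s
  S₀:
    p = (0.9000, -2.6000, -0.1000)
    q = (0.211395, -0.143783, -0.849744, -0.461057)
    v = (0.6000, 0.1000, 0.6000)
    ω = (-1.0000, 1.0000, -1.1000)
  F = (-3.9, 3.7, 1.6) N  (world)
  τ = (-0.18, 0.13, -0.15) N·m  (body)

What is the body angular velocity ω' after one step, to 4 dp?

ω×(Iω) gyroscopic = (-0.1210, 0.0330, 0.1400)
angular accel α = (-0.3278, 2.4250, -1.9333)
ω' = ω + α·dt = (-1.0066, 1.0485, -1.1387)

ω' = (-1.0066, 1.0485, -1.1387)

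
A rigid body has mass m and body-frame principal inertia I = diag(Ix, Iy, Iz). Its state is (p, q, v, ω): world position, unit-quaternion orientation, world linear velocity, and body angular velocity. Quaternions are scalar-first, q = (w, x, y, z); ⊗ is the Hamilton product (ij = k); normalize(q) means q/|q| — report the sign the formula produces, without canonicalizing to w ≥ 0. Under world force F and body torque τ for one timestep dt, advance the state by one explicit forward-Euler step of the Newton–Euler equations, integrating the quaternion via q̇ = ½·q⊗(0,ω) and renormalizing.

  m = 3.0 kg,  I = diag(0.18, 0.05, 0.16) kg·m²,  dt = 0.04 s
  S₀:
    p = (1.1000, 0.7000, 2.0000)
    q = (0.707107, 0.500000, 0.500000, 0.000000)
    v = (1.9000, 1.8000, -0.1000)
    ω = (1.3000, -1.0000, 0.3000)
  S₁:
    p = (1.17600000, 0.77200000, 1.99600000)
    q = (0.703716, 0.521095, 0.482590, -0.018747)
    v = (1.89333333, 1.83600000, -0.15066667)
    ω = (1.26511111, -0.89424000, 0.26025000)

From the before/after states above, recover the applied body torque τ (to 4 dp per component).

τ = (-0.1900, 0.1400, 0.0100)

ω₁ − ω₀ = (-0.03488889, 0.10576000, -0.03975000)
ω₀×(Iω₀) = (-0.0330, 0.0078, 0.1690)
τ = I·(Δω/dt) + ω₀×(Iω₀) = (-0.1900, 0.1400, 0.0100)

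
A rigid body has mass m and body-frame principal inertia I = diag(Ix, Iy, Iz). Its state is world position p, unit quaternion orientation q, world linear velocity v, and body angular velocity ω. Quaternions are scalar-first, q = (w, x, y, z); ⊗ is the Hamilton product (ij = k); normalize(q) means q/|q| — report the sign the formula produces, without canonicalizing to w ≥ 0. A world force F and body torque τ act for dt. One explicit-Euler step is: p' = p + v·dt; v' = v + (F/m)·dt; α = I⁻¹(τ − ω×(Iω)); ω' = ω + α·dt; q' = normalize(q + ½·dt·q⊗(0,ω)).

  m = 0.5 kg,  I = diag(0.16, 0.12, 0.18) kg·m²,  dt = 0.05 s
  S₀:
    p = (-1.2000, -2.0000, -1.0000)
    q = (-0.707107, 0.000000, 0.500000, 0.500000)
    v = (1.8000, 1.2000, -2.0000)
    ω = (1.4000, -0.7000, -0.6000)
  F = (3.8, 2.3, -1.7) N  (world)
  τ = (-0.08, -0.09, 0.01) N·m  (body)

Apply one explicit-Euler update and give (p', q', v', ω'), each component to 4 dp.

p' = (-1.1100, -1.9400, -1.1000)
q' = (-0.6903, -0.0235, 0.5294, 0.4927)
v' = (2.1800, 1.4300, -2.1700)
ω' = (1.3671, -0.7445, -0.6081)

new position p' = (-1.1100, -1.9400, -1.1000)
new velocity v' = (2.1800, 1.4300, -2.1700)
ω×(Iω) gyroscopic = (0.0252, 0.0168, 0.0392)
angular accel α = (-0.6575, -0.8900, -0.1622)
new body rate ω' = (1.3671, -0.7445, -0.6081)
Hamilton product q⊗(0,ω) = (0.6500000, -0.9399498, 1.1949749, -0.2757358)
q + ½dt·q⊗(0,ω), renormalized = (-0.6903, -0.0235, 0.5294, 0.4927)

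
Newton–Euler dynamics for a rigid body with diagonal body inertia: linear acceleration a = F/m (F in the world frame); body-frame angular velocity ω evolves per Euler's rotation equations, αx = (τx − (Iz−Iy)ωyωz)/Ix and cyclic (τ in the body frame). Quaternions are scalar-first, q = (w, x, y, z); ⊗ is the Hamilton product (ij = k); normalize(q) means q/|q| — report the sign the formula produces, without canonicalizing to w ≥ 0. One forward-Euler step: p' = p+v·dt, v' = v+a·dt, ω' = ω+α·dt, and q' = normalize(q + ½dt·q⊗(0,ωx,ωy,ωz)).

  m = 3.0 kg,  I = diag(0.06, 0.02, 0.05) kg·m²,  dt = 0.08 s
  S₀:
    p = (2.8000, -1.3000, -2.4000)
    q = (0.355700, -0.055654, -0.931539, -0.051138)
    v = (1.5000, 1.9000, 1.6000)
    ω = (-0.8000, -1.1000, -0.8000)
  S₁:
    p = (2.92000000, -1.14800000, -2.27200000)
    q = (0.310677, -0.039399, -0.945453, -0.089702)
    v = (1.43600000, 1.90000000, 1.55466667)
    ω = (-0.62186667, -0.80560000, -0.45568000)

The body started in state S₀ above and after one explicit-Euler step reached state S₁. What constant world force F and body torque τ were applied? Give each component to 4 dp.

v₁ − v₀ = (-0.06400000, 0.00000000, -0.04533333)
F = m·Δv/dt = (-2.4000, 0.0000, -1.7000)
Δω = ω₁−ω₀ = (0.17813333, 0.29440000, 0.34432000)
gyro term ω₀×Iω₀ = (0.0264, 0.0064, -0.0352)
τ = I·(Δω/dt) + ω₀×(Iω₀) = (0.1600, 0.0800, 0.1800)

F = (-2.4000, 0.0000, -1.7000)
τ = (0.1600, 0.0800, 0.1800)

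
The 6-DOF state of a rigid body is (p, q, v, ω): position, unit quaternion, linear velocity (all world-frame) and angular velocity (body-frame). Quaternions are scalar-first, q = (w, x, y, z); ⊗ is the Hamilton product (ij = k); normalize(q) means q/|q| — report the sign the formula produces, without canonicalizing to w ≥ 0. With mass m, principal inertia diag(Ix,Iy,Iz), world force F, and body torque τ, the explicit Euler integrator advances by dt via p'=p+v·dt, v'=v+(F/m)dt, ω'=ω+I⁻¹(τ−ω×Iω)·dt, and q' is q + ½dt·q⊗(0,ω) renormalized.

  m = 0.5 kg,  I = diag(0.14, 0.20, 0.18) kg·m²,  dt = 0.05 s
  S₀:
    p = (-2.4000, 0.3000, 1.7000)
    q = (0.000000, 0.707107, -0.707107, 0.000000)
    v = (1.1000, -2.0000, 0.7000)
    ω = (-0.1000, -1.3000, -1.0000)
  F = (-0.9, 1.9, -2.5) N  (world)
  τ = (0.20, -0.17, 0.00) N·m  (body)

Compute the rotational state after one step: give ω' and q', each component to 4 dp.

precession coupling ω×(Iω) = (-0.0260, -0.0040, 0.0078)
α = I⁻¹(τ − ω×Iω) = (1.6143, -0.8300, -0.0433)
ω' = ω + α·dt = (-0.0193, -1.3415, -1.0022)
Hamilton product q⊗(0,ω) = (-0.8485284, 0.7071070, 0.7071070, -0.9899498)
updated quaternion q' = (-0.0212, 0.7242, -0.6888, -0.0247)

ω' = (-0.0193, -1.3415, -1.0022)
q' = (-0.0212, 0.7242, -0.6888, -0.0247)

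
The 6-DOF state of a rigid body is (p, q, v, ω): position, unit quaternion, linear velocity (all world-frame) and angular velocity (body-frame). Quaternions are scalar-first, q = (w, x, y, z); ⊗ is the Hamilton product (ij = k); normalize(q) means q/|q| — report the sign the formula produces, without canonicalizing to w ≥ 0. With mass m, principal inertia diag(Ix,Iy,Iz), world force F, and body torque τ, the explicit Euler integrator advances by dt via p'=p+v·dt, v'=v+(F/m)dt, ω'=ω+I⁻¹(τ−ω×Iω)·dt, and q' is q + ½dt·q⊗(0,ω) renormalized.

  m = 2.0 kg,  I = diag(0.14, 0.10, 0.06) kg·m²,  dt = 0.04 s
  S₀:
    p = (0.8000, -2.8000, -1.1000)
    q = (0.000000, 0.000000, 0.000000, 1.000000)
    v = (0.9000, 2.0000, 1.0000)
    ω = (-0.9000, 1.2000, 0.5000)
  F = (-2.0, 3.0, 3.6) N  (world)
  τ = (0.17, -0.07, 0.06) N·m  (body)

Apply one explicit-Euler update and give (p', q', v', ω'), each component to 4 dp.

new position p' = (0.8360, -2.7200, -1.0600)
v + (F/m)dt = (0.8600, 2.0600, 1.0720)
precession coupling ω×(Iω) = (-0.0240, -0.0360, 0.0432)
α = I⁻¹(τ − ω×Iω) = (1.3857, -0.3400, 0.2800)
new body rate ω' = (-0.8446, 1.1864, 0.5112)
Hamilton product q⊗(0,ω) = (-0.5000000, -1.2000000, -0.9000000, 0.0000000)
q' = normalize(q + ½dt·q⊗(0,ω)) = (-0.0100, -0.0240, -0.0180, 0.9995)

p' = (0.8360, -2.7200, -1.0600)
q' = (-0.0100, -0.0240, -0.0180, 0.9995)
v' = (0.8600, 2.0600, 1.0720)
ω' = (-0.8446, 1.1864, 0.5112)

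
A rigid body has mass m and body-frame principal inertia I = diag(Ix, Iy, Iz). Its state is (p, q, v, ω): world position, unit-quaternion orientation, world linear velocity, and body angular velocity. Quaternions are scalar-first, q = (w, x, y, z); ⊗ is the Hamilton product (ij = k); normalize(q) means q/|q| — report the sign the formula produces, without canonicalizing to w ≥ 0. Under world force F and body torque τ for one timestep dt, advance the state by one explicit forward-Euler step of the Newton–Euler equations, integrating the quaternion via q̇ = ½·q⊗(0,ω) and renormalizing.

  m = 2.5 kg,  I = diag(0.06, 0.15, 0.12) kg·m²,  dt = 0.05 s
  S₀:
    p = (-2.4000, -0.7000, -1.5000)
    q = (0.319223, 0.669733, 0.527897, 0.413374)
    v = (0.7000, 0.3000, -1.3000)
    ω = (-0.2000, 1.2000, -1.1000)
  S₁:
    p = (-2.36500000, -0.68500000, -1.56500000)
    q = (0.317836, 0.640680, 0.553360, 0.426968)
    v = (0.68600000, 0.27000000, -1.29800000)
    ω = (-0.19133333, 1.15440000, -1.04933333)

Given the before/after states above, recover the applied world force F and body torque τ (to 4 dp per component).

F = (-0.7000, -1.5000, 0.1000)
τ = (0.0500, -0.1500, 0.1000)

v₁ − v₀ = (-0.01400000, -0.03000000, 0.00200000)
F = m·Δv/dt = (-0.7000, -1.5000, 0.1000)
Δω = ω₁−ω₀ = (0.00866667, -0.04560000, 0.05066667)
precession coupling = (0.0396, -0.0132, -0.0216)
applied torque τ = (0.0500, -0.1500, 0.1000)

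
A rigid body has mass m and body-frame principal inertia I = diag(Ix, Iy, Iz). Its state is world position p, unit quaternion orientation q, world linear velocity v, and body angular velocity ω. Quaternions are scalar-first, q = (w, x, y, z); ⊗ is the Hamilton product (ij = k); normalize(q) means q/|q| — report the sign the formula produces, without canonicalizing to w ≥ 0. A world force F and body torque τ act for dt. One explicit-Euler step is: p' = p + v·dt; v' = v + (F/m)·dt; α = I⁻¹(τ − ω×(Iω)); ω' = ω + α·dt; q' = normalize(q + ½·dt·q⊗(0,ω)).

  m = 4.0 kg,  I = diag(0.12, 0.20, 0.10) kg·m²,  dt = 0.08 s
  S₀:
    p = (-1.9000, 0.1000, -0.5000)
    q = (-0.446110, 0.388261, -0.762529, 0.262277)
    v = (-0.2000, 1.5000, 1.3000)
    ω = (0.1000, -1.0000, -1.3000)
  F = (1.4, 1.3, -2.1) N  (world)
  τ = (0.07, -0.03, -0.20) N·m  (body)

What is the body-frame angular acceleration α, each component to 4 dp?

precession coupling ω×(Iω) = (-0.1300, -0.0026, -0.0080)
(τ − ω×Iω)/I = (1.6667, -0.1370, -1.9200)

α = (1.6667, -0.1370, -1.9200)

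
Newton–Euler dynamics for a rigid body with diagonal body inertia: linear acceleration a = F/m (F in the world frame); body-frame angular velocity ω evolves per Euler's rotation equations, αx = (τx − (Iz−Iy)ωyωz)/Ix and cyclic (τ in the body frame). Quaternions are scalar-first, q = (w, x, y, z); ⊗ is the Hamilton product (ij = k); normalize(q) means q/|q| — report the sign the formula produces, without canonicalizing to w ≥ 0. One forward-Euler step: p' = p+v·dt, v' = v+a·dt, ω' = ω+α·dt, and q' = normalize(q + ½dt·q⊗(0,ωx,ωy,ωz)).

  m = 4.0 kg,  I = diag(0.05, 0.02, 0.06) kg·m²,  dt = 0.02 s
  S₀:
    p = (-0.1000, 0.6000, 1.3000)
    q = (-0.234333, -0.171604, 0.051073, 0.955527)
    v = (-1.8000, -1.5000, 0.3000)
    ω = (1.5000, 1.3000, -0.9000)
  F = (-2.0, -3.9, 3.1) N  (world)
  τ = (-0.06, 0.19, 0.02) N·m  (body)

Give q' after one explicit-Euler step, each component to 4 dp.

q' = (-0.2238, -0.1880, 0.0608, 0.9544)

2q̇ = q⊗(0,ω) = (1.0509854, -1.6396503, 0.9742140, -0.0887950)
q' = normalize(q + ½dt·q⊗(0,ω)) = (-0.2238, -0.1880, 0.0608, 0.9544)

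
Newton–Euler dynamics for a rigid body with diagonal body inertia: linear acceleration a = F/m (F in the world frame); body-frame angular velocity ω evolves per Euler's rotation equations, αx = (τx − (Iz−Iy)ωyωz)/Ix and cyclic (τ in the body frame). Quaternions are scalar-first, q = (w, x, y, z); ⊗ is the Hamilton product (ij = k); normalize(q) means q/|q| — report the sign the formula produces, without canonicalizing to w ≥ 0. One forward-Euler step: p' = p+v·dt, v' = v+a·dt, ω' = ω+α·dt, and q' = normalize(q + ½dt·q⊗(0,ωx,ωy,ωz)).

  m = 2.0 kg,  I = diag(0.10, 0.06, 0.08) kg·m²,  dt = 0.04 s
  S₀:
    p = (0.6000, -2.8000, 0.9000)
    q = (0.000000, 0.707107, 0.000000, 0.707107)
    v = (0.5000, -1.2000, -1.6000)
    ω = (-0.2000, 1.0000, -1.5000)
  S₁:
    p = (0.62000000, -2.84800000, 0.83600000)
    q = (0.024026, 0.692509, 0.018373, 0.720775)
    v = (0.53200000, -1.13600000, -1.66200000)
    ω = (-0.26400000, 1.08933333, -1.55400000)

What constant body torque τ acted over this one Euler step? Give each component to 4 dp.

τ = (-0.1900, 0.1400, -0.1000)

ω₁ − ω₀ = (-0.06400000, 0.08933333, -0.05400000)
gyro term ω₀×Iω₀ = (-0.0300, 0.0060, 0.0080)
I·α + gyro = (-0.1900, 0.1400, -0.1000)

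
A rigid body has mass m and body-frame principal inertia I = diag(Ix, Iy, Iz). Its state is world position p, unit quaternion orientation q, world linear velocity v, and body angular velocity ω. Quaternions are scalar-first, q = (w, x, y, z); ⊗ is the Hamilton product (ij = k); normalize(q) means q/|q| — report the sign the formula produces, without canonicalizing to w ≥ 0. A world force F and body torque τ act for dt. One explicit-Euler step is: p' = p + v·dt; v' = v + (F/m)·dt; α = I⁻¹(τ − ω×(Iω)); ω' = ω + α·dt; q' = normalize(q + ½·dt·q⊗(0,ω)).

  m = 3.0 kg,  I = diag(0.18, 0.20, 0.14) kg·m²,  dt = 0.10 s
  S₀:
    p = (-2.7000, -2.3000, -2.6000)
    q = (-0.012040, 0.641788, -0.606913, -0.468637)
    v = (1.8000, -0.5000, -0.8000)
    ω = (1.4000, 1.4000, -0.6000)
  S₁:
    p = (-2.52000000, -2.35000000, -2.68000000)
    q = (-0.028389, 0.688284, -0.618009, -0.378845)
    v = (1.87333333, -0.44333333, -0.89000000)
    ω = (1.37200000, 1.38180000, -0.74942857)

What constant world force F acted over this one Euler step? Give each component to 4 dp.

Δv = v₁−v₀ = (0.07333333, 0.05666667, -0.09000000)
F = m·Δv/dt = (2.2000, 1.7000, -2.7000)

F = (2.2000, 1.7000, -2.7000)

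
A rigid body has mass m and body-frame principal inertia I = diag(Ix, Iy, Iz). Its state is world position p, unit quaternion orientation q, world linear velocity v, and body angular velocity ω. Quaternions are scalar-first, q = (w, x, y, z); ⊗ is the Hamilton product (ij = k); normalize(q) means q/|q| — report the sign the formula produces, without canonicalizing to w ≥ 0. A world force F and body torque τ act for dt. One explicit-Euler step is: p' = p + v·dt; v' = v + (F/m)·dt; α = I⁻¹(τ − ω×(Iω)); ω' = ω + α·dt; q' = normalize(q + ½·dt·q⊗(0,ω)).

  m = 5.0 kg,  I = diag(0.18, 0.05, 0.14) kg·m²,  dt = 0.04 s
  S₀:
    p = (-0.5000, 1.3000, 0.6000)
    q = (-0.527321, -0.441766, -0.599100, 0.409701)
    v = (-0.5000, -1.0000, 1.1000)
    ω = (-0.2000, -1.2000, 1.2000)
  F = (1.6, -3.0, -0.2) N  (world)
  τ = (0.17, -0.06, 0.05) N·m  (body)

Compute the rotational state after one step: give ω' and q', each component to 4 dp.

ω' = (-0.1334, -1.2403, 1.2232)
q' = (-0.5530, -0.4439, -0.5771, 0.4050)

angular accel α = (1.6644, -1.0080, 0.5800)
new body rate ω' = (-0.1334, -1.2403, 1.2232)
q⊗(0,ω) = (-1.2989144, -0.1218146, 1.0809642, -0.2224860)
q' = normalize(q + ½dt·q⊗(0,ω)) = (-0.5530, -0.4439, -0.5771, 0.4050)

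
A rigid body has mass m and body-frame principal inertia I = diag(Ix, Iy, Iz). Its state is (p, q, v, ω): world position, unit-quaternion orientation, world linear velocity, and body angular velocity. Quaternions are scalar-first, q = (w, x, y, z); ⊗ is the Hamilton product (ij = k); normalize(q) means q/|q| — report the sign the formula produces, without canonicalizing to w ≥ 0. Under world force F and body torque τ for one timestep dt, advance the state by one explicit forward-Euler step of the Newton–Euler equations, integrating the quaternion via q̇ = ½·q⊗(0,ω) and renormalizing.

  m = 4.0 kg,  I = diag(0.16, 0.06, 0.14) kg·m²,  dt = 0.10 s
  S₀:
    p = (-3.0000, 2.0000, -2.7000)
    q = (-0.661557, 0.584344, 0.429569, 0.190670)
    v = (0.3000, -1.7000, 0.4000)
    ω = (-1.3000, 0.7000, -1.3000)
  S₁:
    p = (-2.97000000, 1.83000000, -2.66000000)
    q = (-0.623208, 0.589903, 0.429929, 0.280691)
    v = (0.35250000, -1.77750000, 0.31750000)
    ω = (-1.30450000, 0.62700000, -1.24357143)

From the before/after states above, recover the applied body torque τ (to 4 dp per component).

τ = (-0.0800, -0.0100, 0.1700)

rate change Δω = (-0.00450000, -0.07300000, 0.05642857)
precession coupling = (-0.0728, 0.0338, 0.0910)
τ = I·(Δω/dt) + ω₀×(Iω₀) = (-0.0800, -0.0100, 0.1700)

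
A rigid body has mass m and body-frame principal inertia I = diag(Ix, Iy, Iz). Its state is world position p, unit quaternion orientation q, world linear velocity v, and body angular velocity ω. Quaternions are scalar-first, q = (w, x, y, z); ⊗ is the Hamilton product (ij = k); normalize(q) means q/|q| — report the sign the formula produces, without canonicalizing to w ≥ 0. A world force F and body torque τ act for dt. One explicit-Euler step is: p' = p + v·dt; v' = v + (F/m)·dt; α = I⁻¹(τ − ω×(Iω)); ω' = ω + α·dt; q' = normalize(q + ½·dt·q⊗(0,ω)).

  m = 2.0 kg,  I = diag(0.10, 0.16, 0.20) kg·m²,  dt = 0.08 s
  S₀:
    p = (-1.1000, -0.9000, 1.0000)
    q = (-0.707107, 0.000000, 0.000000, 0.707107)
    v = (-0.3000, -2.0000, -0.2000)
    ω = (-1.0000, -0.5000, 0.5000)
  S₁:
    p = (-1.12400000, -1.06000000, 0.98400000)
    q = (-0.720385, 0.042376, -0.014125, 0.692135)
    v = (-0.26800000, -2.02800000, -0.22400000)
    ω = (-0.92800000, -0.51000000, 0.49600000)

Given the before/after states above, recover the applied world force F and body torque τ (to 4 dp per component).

F = (0.8000, -0.7000, -0.6000)
τ = (0.0800, 0.0300, 0.0200)

velocity change Δv = (0.03200000, -0.02800000, -0.02400000)
F = m·Δv/dt = (0.8000, -0.7000, -0.6000)
ω₁ − ω₀ = (0.07200000, -0.01000000, -0.00400000)
gyro term ω₀×Iω₀ = (-0.0100, 0.0500, 0.0300)
applied torque τ = (0.0800, 0.0300, 0.0200)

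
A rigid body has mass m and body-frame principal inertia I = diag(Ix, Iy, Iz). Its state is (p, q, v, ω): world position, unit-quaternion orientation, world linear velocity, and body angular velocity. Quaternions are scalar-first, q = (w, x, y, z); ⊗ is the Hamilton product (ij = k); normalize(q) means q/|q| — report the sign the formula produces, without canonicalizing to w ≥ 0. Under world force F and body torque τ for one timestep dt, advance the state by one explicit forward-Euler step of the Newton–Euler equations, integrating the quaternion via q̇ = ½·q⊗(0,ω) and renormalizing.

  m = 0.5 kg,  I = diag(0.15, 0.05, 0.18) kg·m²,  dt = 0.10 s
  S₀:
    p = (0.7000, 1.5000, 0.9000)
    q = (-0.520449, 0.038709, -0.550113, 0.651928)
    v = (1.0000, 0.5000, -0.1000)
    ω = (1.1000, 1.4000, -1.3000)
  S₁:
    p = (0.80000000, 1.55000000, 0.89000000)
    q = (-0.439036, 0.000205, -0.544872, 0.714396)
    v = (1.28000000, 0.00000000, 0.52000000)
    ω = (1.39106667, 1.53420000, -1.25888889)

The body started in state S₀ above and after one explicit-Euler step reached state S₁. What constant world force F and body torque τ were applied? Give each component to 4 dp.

F = (1.4000, -2.5000, 3.1000)
τ = (0.2000, 0.1100, -0.0800)

rate change Δω = (0.29106667, 0.13420000, 0.04111111)
ω₀×(Iω₀) = (-0.2366, 0.0429, -0.1540)
I·α + gyro = (0.2000, 0.1100, -0.0800)
velocity change Δv = (0.28000000, -0.50000000, 0.62000000)
F = m·Δv/dt = (1.4000, -2.5000, 3.1000)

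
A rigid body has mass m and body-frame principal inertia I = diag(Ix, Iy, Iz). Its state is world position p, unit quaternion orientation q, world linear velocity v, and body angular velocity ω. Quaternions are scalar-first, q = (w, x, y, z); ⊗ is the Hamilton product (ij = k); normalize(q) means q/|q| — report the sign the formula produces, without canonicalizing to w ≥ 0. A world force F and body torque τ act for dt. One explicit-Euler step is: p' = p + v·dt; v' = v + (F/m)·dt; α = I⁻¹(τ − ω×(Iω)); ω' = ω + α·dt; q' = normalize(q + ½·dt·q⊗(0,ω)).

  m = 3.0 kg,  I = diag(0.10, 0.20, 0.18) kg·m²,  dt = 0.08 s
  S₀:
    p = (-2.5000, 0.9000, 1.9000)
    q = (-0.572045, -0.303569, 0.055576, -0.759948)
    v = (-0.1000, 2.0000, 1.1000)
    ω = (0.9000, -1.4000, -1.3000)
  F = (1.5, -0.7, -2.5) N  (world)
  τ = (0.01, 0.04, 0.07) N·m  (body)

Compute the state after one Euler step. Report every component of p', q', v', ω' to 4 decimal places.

ω×(Iω) gyroscopic = (-0.0364, 0.0936, -0.1260)
α = I⁻¹(τ − ω×Iω) = (0.4640, -0.2680, 1.0889)
ω + α·dt = (0.9371, -1.4214, -1.2129)
Hamilton product q⊗(0,ω) = (-0.6369139, -1.6510165, -0.2777299, 1.1186367)
updated quaternion q' = (-0.5954, -0.3683, 0.0443, -0.7127)
a = (0.5000, -0.2333, -0.8333)
p + v·dt = (-2.5080, 1.0600, 1.9880)
new velocity v' = (-0.0600, 1.9813, 1.0333)

p' = (-2.5080, 1.0600, 1.9880)
q' = (-0.5954, -0.3683, 0.0443, -0.7127)
v' = (-0.0600, 1.9813, 1.0333)
ω' = (0.9371, -1.4214, -1.2129)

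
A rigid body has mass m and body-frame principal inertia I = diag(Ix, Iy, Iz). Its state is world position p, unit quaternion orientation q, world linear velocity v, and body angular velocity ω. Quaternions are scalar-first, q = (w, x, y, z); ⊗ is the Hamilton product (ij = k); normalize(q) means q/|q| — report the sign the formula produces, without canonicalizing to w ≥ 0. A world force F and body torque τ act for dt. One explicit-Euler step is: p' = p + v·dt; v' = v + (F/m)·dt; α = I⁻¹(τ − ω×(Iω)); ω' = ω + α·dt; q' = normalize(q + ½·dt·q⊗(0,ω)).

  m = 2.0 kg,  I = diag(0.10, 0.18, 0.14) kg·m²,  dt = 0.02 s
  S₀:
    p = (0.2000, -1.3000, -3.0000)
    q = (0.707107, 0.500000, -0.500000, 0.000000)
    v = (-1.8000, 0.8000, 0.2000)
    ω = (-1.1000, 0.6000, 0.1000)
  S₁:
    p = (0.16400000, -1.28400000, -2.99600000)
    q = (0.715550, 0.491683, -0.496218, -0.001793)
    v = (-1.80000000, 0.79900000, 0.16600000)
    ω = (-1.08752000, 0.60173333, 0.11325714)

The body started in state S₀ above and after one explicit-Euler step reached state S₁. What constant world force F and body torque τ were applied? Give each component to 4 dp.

ω₁ − ω₀ = (0.01248000, 0.00173333, 0.01325714)
ω₀×(Iω₀) = (-0.0024, 0.0044, -0.0528)
τ = I·(Δω/dt) + ω₀×(Iω₀) = (0.0600, 0.0200, 0.0400)
v₁ − v₀ = (0.00000000, -0.00100000, -0.03400000)
F = m·Δv/dt = (0.0000, -0.1000, -3.4000)

F = (0.0000, -0.1000, -3.4000)
τ = (0.0600, 0.0200, 0.0400)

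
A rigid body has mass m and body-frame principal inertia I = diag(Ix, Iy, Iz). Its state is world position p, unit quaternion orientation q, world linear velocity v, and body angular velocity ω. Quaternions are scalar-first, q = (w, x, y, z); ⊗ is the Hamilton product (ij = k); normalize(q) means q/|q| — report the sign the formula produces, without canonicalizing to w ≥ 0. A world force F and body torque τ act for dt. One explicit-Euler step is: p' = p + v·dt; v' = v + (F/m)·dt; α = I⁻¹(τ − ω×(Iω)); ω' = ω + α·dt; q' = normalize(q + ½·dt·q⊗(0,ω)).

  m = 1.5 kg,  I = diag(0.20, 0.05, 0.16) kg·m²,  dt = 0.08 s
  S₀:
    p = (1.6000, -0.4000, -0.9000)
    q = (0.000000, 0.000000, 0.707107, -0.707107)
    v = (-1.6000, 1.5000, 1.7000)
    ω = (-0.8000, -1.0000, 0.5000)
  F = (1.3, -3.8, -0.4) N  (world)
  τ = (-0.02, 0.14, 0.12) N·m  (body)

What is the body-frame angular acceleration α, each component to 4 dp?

α = (0.1750, 3.1200, 1.5000)

precession coupling ω×(Iω) = (-0.0550, -0.0160, -0.1200)
angular accel α = (0.1750, 3.1200, 1.5000)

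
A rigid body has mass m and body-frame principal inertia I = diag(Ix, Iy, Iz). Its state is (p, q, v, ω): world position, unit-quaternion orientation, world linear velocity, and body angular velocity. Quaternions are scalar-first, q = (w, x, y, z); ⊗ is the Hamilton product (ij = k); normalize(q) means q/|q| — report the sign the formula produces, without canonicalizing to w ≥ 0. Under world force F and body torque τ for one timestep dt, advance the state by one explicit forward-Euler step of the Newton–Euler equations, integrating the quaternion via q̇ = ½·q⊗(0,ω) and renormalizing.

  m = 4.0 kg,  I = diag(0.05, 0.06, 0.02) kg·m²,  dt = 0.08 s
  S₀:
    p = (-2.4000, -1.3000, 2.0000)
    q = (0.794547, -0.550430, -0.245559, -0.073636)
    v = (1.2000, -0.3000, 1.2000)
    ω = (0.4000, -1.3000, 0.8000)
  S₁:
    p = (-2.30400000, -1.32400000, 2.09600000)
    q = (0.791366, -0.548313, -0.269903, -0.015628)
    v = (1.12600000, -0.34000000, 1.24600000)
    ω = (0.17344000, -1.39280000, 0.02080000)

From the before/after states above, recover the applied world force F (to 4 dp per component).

F = (-3.7000, -2.0000, 2.3000)

v₁ − v₀ = (-0.07400000, -0.04000000, 0.04600000)
F = m·Δv/dt = (-3.7000, -2.0000, 2.3000)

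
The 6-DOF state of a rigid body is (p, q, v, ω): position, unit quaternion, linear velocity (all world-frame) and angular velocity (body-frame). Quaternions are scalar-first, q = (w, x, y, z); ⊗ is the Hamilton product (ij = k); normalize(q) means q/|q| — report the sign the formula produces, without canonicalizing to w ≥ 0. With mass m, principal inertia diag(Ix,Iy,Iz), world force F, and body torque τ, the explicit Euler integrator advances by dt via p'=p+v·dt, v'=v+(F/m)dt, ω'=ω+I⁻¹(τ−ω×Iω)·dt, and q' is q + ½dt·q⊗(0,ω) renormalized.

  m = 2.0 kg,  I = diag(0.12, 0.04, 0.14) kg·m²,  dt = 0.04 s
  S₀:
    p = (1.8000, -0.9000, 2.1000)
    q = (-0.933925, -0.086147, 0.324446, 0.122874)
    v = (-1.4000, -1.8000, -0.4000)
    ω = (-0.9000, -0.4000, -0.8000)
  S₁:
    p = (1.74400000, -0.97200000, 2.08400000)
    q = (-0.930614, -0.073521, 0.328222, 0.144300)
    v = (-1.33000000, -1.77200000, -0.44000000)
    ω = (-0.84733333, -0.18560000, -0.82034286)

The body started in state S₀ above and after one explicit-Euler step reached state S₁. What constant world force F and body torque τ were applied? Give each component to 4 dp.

F = (3.5000, 1.4000, -2.0000)
τ = (0.1900, 0.2000, -0.1000)

Δv = v₁−v₀ = (0.07000000, 0.02800000, -0.04000000)
applied force F = (3.5000, 1.4000, -2.0000)
rate change Δω = (0.05266667, 0.21440000, -0.02034286)
ω₀×(Iω₀) = (0.0320, -0.0144, -0.0288)
τ = I·(Δω/dt) + ω₀×(Iω₀) = (0.1900, 0.2000, -0.1000)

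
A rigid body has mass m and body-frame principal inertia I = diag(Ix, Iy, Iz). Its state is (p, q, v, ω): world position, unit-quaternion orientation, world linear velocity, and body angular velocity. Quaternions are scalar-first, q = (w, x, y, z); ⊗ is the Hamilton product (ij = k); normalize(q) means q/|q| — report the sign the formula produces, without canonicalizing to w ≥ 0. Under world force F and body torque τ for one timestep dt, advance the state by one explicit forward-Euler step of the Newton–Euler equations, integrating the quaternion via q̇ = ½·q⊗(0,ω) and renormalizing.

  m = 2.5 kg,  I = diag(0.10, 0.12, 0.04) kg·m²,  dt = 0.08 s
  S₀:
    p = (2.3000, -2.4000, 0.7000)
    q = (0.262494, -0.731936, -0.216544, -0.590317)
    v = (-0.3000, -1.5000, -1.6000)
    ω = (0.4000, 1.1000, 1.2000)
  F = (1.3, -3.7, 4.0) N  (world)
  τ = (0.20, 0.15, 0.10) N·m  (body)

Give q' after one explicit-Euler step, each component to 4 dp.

q' = (0.3114, -0.7106, -0.1789, -0.6051)

q⊗(0,ω) = (1.2393532, 0.4944935, 0.9309398, -0.4035192)
q' = normalize(q + ½dt·q⊗(0,ω)) = (0.3114, -0.7106, -0.1789, -0.6051)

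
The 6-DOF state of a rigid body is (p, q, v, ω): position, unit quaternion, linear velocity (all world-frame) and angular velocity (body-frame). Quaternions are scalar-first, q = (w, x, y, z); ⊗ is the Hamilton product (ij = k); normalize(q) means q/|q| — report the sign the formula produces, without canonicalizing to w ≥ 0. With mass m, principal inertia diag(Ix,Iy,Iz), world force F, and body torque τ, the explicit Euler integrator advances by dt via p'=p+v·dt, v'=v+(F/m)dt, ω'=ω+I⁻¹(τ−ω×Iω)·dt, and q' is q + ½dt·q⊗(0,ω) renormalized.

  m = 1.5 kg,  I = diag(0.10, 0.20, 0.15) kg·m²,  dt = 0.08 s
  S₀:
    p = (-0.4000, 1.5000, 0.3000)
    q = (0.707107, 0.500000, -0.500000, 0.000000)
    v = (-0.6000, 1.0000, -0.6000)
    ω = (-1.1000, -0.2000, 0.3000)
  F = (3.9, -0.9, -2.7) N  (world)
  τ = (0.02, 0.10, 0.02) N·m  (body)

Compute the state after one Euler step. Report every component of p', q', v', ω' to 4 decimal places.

α = I⁻¹(τ − ω×Iω) = (0.1700, 0.4175, -0.0133)
new body rate ω' = (-1.0864, -0.1666, 0.2989)
q⊗(0,ω) = (0.4500000, -0.9278177, -0.2914214, -0.4378679)
q' = normalize(q + ½dt·q⊗(0,ω)) = (0.7243, 0.4624, -0.5111, -0.0175)
p' = p + v·dt = (-0.4480, 1.5800, 0.2520)
v + (F/m)dt = (-0.3920, 0.9520, -0.7440)

p' = (-0.4480, 1.5800, 0.2520)
q' = (0.7243, 0.4624, -0.5111, -0.0175)
v' = (-0.3920, 0.9520, -0.7440)
ω' = (-1.0864, -0.1666, 0.2989)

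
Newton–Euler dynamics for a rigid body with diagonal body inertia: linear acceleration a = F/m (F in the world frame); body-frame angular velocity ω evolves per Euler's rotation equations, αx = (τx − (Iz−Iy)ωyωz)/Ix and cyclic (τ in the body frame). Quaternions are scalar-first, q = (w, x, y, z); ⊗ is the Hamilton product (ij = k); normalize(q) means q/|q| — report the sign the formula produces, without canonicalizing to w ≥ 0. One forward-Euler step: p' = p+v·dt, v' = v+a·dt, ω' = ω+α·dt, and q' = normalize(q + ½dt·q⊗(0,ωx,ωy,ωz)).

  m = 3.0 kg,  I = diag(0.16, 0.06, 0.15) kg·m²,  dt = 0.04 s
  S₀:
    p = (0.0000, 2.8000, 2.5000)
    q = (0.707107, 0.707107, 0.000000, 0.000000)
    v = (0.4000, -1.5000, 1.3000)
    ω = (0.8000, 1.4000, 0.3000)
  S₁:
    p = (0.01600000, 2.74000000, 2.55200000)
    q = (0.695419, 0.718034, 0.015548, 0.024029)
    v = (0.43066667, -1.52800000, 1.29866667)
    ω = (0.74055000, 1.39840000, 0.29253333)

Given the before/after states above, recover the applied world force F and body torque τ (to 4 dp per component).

F = (2.3000, -2.1000, -0.1000)
τ = (-0.2000, 0.0000, -0.1400)

ω₁ − ω₀ = (-0.05945000, -0.00160000, -0.00746667)
gyro term ω₀×Iω₀ = (0.0378, 0.0024, -0.1120)
τ = I·(Δω/dt) + ω₀×(Iω₀) = (-0.2000, 0.0000, -0.1400)
velocity change Δv = (0.03066667, -0.02800000, -0.00133333)
m·(v₁−v₀)/dt = (2.3000, -2.1000, -0.1000)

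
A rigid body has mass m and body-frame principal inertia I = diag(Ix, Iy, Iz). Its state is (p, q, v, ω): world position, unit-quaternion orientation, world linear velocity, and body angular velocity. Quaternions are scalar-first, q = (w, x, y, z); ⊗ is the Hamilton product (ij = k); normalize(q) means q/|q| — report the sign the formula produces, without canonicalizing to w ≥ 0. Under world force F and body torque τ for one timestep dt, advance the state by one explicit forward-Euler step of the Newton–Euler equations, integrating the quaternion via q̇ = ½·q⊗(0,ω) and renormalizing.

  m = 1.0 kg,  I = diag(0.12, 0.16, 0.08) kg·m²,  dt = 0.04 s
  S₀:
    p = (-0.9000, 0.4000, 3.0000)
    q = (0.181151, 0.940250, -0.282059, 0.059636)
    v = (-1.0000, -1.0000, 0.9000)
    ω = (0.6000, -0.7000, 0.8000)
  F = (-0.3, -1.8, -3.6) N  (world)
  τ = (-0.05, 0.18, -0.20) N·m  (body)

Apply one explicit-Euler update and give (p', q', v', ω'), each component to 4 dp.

p' = p + v·dt = (-0.9400, 0.3600, 3.0360)
v + (F/m)dt = (-1.0120, -1.0720, 0.7560)
(τ − ω×Iω)/I = (-0.7900, 1.0050, -2.2900)
ω + α·dt = (0.5684, -0.6598, 0.7084)
q⊗(0,ω) = (-0.8093001, -0.0752114, -0.8432241, -0.3440188)
q + ½dt·q⊗(0,ω), renormalized = (0.1649, 0.9385, -0.2988, 0.0527)

p' = (-0.9400, 0.3600, 3.0360)
q' = (0.1649, 0.9385, -0.2988, 0.0527)
v' = (-1.0120, -1.0720, 0.7560)
ω' = (0.5684, -0.6598, 0.7084)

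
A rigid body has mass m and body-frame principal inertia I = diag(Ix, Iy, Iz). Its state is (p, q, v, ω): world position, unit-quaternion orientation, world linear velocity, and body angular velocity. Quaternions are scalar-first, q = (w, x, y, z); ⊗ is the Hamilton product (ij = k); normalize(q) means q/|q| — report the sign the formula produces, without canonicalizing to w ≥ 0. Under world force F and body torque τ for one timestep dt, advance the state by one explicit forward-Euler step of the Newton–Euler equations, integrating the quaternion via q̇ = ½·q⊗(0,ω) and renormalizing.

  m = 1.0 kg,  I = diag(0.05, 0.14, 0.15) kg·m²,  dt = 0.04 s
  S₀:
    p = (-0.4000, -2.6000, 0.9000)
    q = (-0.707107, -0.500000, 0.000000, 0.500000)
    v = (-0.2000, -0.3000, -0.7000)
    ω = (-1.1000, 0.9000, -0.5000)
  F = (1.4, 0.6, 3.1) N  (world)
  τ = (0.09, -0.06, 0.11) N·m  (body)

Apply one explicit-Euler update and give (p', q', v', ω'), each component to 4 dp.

p' = (-0.4080, -2.6120, 0.8720)
q' = (-0.7128, -0.4932, -0.0287, 0.4978)
v' = (-0.1440, -0.2760, -0.5760)
ω' = (-1.0244, 0.8986, -0.4469)

α = I⁻¹(τ − ω×Iω) = (1.8900, -0.0357, 1.3273)
ω' = ω + α·dt = (-1.0244, 0.8986, -0.4469)
Hamilton product q⊗(0,ω) = (-0.3000000, 0.3278177, -1.4363963, -0.0964465)
q + ½dt·q⊗(0,ω), renormalized = (-0.7128, -0.4932, -0.0287, 0.4978)
a = (1.4000, 0.6000, 3.1000)
new position p' = (-0.4080, -2.6120, 0.8720)
v + (F/m)dt = (-0.1440, -0.2760, -0.5760)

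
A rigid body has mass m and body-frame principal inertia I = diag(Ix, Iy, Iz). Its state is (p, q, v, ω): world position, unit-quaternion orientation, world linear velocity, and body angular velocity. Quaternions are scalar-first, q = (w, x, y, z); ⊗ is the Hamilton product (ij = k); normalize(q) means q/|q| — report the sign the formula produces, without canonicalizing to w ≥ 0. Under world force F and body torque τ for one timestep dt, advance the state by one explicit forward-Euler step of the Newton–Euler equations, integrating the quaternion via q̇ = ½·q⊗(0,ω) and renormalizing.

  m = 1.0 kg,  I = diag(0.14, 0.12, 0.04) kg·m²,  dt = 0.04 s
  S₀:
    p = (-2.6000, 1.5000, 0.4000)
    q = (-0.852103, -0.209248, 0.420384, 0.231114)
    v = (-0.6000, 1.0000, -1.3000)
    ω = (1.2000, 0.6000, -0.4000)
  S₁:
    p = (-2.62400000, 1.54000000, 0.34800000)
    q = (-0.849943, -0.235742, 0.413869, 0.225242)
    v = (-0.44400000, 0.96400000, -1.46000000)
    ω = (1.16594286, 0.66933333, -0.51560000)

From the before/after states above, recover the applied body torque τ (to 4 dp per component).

ω₁ − ω₀ = (-0.03405714, 0.06933333, -0.11560000)
I·α + gyro = (-0.1000, 0.1600, -0.1300)

τ = (-0.1000, 0.1600, -0.1300)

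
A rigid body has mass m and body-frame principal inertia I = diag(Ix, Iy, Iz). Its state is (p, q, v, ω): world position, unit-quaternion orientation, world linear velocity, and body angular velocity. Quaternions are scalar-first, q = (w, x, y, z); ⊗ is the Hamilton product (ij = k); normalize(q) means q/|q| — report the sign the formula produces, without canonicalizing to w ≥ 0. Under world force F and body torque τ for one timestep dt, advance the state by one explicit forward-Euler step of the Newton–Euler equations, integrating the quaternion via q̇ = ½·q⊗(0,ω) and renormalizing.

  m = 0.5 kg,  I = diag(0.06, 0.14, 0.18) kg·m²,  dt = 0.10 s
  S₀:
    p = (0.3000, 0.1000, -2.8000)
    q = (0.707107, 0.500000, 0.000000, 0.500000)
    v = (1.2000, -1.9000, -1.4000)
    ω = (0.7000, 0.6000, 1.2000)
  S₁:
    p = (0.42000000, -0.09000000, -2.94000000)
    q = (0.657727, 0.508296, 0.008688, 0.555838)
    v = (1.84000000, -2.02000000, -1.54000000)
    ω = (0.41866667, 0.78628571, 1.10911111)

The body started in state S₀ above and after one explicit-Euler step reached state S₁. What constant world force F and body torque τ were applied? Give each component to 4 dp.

F = (3.2000, -0.6000, -0.7000)
τ = (-0.1400, 0.1600, -0.1300)

velocity change Δv = (0.64000000, -0.12000000, -0.14000000)
m·(v₁−v₀)/dt = (3.2000, -0.6000, -0.7000)
rate change Δω = (-0.28133333, 0.18628571, -0.09088889)
τ = I·(Δω/dt) + ω₀×(Iω₀) = (-0.1400, 0.1600, -0.1300)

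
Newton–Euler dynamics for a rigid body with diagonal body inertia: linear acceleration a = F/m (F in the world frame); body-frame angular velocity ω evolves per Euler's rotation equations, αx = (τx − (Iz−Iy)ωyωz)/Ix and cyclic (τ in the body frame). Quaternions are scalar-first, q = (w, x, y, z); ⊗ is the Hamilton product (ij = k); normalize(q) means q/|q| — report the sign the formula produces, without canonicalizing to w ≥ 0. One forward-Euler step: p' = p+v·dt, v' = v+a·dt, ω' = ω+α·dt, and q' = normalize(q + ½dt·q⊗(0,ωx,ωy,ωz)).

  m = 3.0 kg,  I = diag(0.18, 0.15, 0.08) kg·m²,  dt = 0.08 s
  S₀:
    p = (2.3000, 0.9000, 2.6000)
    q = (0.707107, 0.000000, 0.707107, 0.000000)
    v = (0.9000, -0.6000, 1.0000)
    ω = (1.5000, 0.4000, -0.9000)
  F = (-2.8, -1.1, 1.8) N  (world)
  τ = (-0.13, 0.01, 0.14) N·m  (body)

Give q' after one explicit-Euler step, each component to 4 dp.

2q̇ = q⊗(0,ω) = (-0.2828428, 0.4242642, 0.2828428, -1.6970568)
q + ½dt·q⊗(0,ω), renormalized = (0.6940, 0.0169, 0.7166, -0.0677)

q' = (0.6940, 0.0169, 0.7166, -0.0677)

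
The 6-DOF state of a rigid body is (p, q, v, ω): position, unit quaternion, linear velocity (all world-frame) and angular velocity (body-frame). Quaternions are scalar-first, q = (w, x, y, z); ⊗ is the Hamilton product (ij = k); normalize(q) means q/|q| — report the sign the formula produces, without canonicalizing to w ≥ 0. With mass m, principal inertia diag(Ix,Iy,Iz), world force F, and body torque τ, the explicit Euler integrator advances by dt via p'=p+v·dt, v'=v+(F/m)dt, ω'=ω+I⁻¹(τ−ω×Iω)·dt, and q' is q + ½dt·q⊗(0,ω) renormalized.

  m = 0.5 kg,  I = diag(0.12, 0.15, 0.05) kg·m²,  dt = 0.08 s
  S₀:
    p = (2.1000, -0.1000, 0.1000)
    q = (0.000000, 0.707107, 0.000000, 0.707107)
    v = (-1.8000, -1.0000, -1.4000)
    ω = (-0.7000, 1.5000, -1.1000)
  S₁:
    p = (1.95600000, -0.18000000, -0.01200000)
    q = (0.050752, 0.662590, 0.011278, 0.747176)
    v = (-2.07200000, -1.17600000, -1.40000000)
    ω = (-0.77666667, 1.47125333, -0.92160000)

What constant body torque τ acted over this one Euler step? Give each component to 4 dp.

Δω = ω₁−ω₀ = (-0.07666667, -0.02874667, 0.17840000)
ω₀×(Iω₀) = (0.1650, 0.0539, -0.0315)
I·α + gyro = (0.0500, 0.0000, 0.0800)

τ = (0.0500, 0.0000, 0.0800)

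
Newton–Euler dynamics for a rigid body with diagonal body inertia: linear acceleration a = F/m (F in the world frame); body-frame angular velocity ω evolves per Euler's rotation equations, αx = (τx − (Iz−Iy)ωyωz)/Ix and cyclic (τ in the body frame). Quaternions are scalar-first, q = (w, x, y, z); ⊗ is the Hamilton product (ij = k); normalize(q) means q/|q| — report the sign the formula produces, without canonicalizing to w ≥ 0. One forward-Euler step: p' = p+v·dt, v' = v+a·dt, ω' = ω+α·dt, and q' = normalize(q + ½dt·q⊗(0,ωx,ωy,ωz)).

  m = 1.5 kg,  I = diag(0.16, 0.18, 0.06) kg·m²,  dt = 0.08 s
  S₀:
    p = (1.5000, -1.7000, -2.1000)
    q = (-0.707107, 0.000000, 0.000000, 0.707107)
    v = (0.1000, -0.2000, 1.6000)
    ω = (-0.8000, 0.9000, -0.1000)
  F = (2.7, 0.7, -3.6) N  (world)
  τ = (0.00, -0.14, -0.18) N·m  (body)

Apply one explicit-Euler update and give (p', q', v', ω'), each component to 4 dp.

precession coupling ω×(Iω) = (0.0108, 0.0080, -0.0144)
(τ − ω×Iω)/I = (-0.0675, -0.8222, -2.7600)
ω + α·dt = (-0.8054, 0.8342, -0.3208)
Hamilton product q⊗(0,ω) = (0.0707107, -0.0707107, -1.2020819, 0.0707107)
q + ½dt·q⊗(0,ω), renormalized = (-0.7035, -0.0028, -0.0480, 0.7091)
p' = p + v·dt = (1.5080, -1.7160, -1.9720)
v' = v + a·dt = (0.2440, -0.1627, 1.4080)

p' = (1.5080, -1.7160, -1.9720)
q' = (-0.7035, -0.0028, -0.0480, 0.7091)
v' = (0.2440, -0.1627, 1.4080)
ω' = (-0.8054, 0.8342, -0.3208)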